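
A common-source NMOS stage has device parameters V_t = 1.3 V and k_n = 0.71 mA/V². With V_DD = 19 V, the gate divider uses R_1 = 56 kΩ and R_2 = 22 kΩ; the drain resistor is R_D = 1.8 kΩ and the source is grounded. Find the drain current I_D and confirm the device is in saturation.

V_G = V_DD·R_2/(R_1+R_2) = 19×22/78 = 5.36 V. With the source grounded, V_GS = V_G = 5.36 V.
Assume saturation: I_D = (k_n/2)(V_GS − V_t)² = (0.71/2)×(5.36 − 1.3)² = 0.355×4.06² = 5.85 mA.
V_DS = V_DD − I_D·R_D = 19 − 5.85×1.8 = 8.47 V.
Saturation requires V_DS ≥ V_GS − V_t = 4.06 V; 8.47 ≥ 4.06 ✓.

I_D ≈ 5.8 mA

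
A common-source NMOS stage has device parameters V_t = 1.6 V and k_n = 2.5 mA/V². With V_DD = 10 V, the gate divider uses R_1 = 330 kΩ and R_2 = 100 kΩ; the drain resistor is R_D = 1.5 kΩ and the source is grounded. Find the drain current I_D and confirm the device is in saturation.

I_D ≈ 0.66 mA

V_G = V_DD·R_2/(R_1+R_2) = 10×100/430 = 2.33 V. With the source grounded, V_GS = V_G = 2.33 V.
Assume saturation: I_D = (k_n/2)(V_GS − V_t)² = (2.5/2)×(2.33 − 1.6)² = 1.25×0.726² = 0.658 mA.
V_DS = V_DD − I_D·R_D = 10 − 0.658×1.5 = 9.01 V.
Saturation requires V_DS ≥ V_GS − V_t = 0.726 V; 9.01 ≥ 0.726 ✓.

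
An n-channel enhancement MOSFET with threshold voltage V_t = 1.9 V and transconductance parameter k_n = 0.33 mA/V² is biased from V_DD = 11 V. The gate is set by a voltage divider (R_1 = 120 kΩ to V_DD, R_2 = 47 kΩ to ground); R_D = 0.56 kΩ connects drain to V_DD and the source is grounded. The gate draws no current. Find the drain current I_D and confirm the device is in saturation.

V_G = V_DD·R_2/(R_1+R_2) = 11×47/167 = 3.1 V. With the source grounded, V_GS = V_G = 3.1 V.
Assume saturation: I_D = (k_n/2)(V_GS − V_t)² = (0.33/2)×(3.1 − 1.9)² = 0.165×1.2² = 0.236 mA.
V_DS = V_DD − I_D·R_D = 11 − 0.236×0.56 = 10.9 V.
Saturation requires V_DS ≥ V_GS − V_t = 1.2 V; 10.9 ≥ 1.2 ✓.

I_D ≈ 0.24 mA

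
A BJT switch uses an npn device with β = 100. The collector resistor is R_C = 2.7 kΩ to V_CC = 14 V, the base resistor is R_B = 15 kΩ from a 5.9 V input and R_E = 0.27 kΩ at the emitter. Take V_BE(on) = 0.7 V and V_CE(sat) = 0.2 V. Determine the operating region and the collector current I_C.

Assume active: I_B = (5.9 − 0.7)/(15 + 101×0.27) = 0.123 mA, I_C = β·I_B = 12.3 mA.
Then V_CE = 14 − 12.3×2.7 − 12.4×0.27 = -22.6 V < 0.2 V — the active assumption fails.
Re-solve with V_CE = 0.2 V. KCL at the emitter: V_E/R_E = (V_BB−0.7−V_E)/R_B + (V_CC−0.2−V_E)/R_C, giving V_E = 1.32 V.
I_C = (V_CC − 0.2 − V_E)/R_C = (13.8 − 1.32)/2.7 = 4.62 mA.
Check: I_B = (5.2 − 1.32)/15 = 0.259 mA, and β·I_B = 25.9 mA > I_C, confirming saturation.

saturation; I_C ≈ 4.6 mA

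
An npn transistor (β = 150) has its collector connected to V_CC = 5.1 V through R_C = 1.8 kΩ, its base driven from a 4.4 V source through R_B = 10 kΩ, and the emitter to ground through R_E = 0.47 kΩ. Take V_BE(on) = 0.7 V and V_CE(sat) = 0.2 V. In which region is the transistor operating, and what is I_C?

saturation; I_C ≈ 2.1 mA

Assume active: I_B = (4.4 − 0.7)/(10 + 151×0.47) = 0.0457 mA, I_C = β·I_B = 6.85 mA.
Then V_CE = 5.1 − 6.85×1.8 − 6.9×0.47 = -10.5 V < 0.2 V — the active assumption fails.
Re-solve with V_CE = 0.2 V. KCL at the emitter: V_E/R_E = (V_BB−0.7−V_E)/R_B + (V_CC−0.2−V_E)/R_C, giving V_E = 1.11 V.
I_C = (V_CC − 0.2 − V_E)/R_C = (4.9 − 1.11)/1.8 = 2.1 mA.
Check: I_B = (3.7 − 1.11)/10 = 0.259 mA, and β·I_B = 38.8 mA > I_C, confirming saturation.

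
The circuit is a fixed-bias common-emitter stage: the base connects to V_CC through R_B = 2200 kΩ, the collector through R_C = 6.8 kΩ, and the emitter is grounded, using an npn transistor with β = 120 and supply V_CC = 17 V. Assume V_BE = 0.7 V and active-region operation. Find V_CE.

Base loop: V_CC = I_B·R_B + V_BE, so I_B = (17 − 0.7)/2200 kΩ = 0.00741 mA.
In the active region I_C = β·I_B = 120 × 0.00741 = 0.889 mA.
Collector loop: V_CE = V_CC − I_C·R_C = 17 − 0.889×6.8 = 11 V.
Since V_CE = 11 V > V_CE(sat) ≈ 0.2 V, the transistor is in the active region as assumed.

V_CE ≈ 11 V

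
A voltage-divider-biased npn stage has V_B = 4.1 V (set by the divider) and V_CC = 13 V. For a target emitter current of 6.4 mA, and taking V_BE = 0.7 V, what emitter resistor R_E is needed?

V_E = V_B − V_BE = 4.1 − 0.7 = 3.4 V.
R_E = V_E / I_E = 3.4 / 6.4 = 0.531 kΩ.

R_E ≈ 0.53 kΩ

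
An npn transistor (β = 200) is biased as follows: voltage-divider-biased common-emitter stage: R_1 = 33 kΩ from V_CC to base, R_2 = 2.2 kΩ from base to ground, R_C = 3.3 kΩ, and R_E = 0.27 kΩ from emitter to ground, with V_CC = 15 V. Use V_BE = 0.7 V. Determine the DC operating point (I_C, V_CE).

Thevenize the base divider: V_Th = V_CC·R_2/(R_1+R_2) = 15×2.2/35.2 = 0.937 V, R_Th = R_1‖R_2 = 2.06 kΩ.
Base-emitter loop: V_Th = I_B·R_Th + V_BE + (β+1)I_B·R_E, so I_B = (0.937 − 0.7) / (2.06 + 201×0.27) = 0.00422 mA.
I_C = β·I_B = 200×0.00422 = 0.843 mA, and I_E = (β+1)I_B = 0.847 mA.
V_CE = V_CC − I_C·R_C − I_E·R_E = 15 − 0.843×3.3 − 0.847×0.27 = 12 V.
V_CE = 12 V > 0.2 V confirms active-region operation.

I_C ≈ 0.84 mA, V_CE ≈ 12 V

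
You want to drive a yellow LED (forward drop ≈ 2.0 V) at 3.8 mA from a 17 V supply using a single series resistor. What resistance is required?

R ≈ 3.9 kΩ

The resistor drops V_S − V_D = 17 − 2.0 = 15 V at 3.8 mA.
R = 15 V / 3.8 mA = 3.95 kΩ.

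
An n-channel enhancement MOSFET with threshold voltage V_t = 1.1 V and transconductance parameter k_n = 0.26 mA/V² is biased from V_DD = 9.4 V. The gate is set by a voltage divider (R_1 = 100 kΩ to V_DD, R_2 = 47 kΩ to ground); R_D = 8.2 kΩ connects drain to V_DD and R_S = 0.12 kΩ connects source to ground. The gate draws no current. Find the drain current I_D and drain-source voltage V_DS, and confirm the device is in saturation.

V_G = V_DD·R_2/(R_1+R_2) = 9.4×47/147 = 3.01 V.
Assume saturation: I_D = (k_n/2)(V_GS − V_t)² with V_GS = V_G − I_D·R_S = 3.01 − 0.12·I_D.
Substituting gives 0.00187·I_D² − 1.06·I_D + 0.472 = 0, with roots I_D = 0.446 or 565 mA.
The root I_D = 565 mA gives V_GS = -64.9 V ≤ V_t, so take I_D = 0.446 mA.
Then V_GS = 2.95 V and V_DS = V_DD − I_D(R_D+R_S) = 9.4 − 0.446×8.32 = 5.69 V.
Saturation requires V_DS ≥ V_GS − V_t = 1.85 V; 5.69 ≥ 1.85 ✓.

I_D ≈ 0.45 mA, V_DS ≈ 5.7 V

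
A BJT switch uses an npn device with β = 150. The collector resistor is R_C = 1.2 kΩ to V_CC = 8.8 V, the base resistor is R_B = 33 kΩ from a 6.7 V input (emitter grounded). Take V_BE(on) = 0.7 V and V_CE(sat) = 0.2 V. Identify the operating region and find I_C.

Assume active: I_B = (6.7 − 0.7)/33 = 0.182 mA, giving I_C = β·I_B = 27.3 mA.
But then V_CE = 8.8 − 27.3×1.2 = -23.9 V < V_CE(sat) = 0.2 V — impossible in the active region.
So the transistor is saturated. With V_CE = 0.2 V, I_C = (V_CC − 0.2)/R_C = 8.6/1.2 = 7.17 mA.
Check: β·I_B = 27.3 mA > I_C = 7.17 mA, confirming saturation.

saturation; I_C ≈ 7.2 mA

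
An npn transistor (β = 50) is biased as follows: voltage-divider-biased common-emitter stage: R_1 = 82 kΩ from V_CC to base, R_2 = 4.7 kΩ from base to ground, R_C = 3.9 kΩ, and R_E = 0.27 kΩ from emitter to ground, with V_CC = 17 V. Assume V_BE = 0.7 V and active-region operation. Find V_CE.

Thevenize the base divider: V_Th = V_CC·R_2/(R_1+R_2) = 17×4.7/86.7 = 0.922 V, R_Th = R_1‖R_2 = 4.45 kΩ.
Base-emitter loop: V_Th = I_B·R_Th + V_BE + (β+1)I_B·R_E, so I_B = (0.922 − 0.7) / (4.45 + 51×0.27) = 0.0122 mA.
I_C = β·I_B = 50×0.0122 = 0.608 mA, and I_E = (β+1)I_B = 0.62 mA.
V_CE = V_CC − I_C·R_C − I_E·R_E = 17 − 0.608×3.9 − 0.62×0.27 = 14.5 V.
V_CE = 14.5 V > 0.2 V confirms active-region operation.

V_CE ≈ 14 V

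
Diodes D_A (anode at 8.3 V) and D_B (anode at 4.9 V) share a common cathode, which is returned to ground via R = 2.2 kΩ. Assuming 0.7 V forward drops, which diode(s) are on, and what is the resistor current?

Only D_A conducts; I_R ≈ 3.5 mA

Assume both conduct. Then node N would need to be at both 8.3−0.7 = 7.6 V and 4.9−0.7 = 4.2 V, which is impossible.
Assume only D_A conducts: V_N = 8.3 − 0.7 = 7.6 V, so I_R = 7.6/2.2 = 3.45 mA.
Check D_B: its anode-to-cathode voltage is 4.9 − 7.6 = -2.7 V < 0.7 V, so it is off. The assumption is consistent.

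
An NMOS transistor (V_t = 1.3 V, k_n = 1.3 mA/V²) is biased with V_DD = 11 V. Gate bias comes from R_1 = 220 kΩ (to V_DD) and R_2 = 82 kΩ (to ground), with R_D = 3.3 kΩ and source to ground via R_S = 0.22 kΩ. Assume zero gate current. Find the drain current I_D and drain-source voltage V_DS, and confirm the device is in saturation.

V_G = V_DD·R_2/(R_1+R_2) = 11×82/302 = 2.99 V.
Assume saturation: I_D = (k_n/2)(V_GS − V_t)² with V_GS = V_G − I_D·R_S = 2.99 − 0.22·I_D.
Substituting gives 0.0315·I_D² − 1.48·I_D + 1.85 = 0, with roots I_D = 1.28 or 45.8 mA.
The root I_D = 45.8 mA gives V_GS = -7.1 V ≤ V_t, so take I_D = 1.28 mA.
Then V_GS = 2.7 V and V_DS = V_DD − I_D(R_D+R_S) = 11 − 1.28×3.52 = 6.49 V.
Saturation requires V_DS ≥ V_GS − V_t = 1.4 V; 6.49 ≥ 1.4 ✓.

I_D ≈ 1.3 mA, V_DS ≈ 6.5 V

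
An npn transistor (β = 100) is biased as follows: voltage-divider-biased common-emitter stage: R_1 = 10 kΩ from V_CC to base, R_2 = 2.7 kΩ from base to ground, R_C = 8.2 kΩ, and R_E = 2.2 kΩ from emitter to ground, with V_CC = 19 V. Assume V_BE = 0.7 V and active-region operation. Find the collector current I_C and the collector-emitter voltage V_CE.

Thevenize the base divider: V_Th = V_CC·R_2/(R_1+R_2) = 19×2.7/12.7 = 4.04 V, R_Th = R_1‖R_2 = 2.13 kΩ.
Base-emitter loop: V_Th = I_B·R_Th + V_BE + (β+1)I_B·R_E, so I_B = (4.04 − 0.7) / (2.13 + 101×2.2) = 0.0149 mA.
I_C = β·I_B = 100×0.0149 = 1.49 mA, and I_E = (β+1)I_B = 1.5 mA.
V_CE = V_CC − I_C·R_C − I_E·R_E = 19 − 1.49×8.2 − 1.5×2.2 = 3.49 V.
V_CE = 3.49 V > 0.2 V confirms active-region operation.

I_C ≈ 1.5 mA, V_CE ≈ 3.5 V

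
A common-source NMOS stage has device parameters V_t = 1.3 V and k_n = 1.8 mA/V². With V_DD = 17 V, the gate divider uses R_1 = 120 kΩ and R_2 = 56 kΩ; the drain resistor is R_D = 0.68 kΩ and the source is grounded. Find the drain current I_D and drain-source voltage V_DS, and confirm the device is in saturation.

I_D ≈ 15 mA, V_DS ≈ 6.7 V

V_G = V_DD·R_2/(R_1+R_2) = 17×56/176 = 5.41 V. With the source grounded, V_GS = V_G = 5.41 V.
Assume saturation: I_D = (k_n/2)(V_GS − V_t)² = (1.8/2)×(5.41 − 1.3)² = 0.9×4.11² = 15.2 mA.
V_DS = V_DD − I_D·R_D = 17 − 15.2×0.68 = 6.67 V.
Saturation requires V_DS ≥ V_GS − V_t = 4.11 V; 6.67 ≥ 4.11 ✓.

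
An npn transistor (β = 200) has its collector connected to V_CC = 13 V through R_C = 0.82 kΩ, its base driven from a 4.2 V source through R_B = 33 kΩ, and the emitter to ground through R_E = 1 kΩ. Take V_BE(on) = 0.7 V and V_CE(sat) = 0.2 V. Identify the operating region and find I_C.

Assume active. Base-emitter loop: I_B = (V_BB − V_BE)/(R_B + (β+1)R_E) = (4.2 − 0.7)/(33 + 201×1) = 0.015 mA.
I_C = β·I_B = 200×0.015 = 2.99 mA.
V_CE = V_CC − I_C·R_C − I_E·R_E = 13 − 2.99×0.82 − 3.01×1 = 7.54 V > V_CE(sat), so the active-region assumption holds.

active; I_C ≈ 3 mA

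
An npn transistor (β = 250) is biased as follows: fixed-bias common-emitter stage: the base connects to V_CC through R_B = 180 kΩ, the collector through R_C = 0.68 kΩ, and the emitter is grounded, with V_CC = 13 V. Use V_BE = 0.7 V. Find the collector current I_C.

Base loop: V_CC = I_B·R_B + V_BE, so I_B = (13 − 0.7)/180 kΩ = 0.0683 mA.
In the active region I_C = β·I_B = 250 × 0.0683 = 17.1 mA.
Collector loop: V_CE = V_CC − I_C·R_C = 13 − 17.1×0.68 = 1.38 V.
Since V_CE = 1.38 V > V_CE(sat) ≈ 0.2 V, the transistor is in the active region as assumed.

I_C ≈ 17 mA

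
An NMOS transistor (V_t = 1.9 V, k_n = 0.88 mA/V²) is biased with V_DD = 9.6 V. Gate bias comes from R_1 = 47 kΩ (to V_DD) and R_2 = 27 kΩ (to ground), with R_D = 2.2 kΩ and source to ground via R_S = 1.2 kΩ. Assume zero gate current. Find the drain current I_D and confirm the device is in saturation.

I_D ≈ 0.47 mA

V_G = V_DD·R_2/(R_1+R_2) = 9.6×27/74 = 3.5 V.
Assume saturation: I_D = (k_n/2)(V_GS − V_t)² with V_GS = V_G − I_D·R_S = 3.5 − 1.2·I_D.
Substituting gives 0.634·I_D² − 2.69·I_D + 1.13 = 0, with roots I_D = 0.472 or 3.78 mA.
The root I_D = 3.78 mA gives V_GS = -1.03 V ≤ V_t, so take I_D = 0.472 mA.
Then V_GS = 2.94 V and V_DS = V_DD − I_D(R_D+R_S) = 9.6 − 0.472×3.4 = 7.99 V.
Saturation requires V_DS ≥ V_GS − V_t = 1.04 V; 7.99 ≥ 1.04 ✓.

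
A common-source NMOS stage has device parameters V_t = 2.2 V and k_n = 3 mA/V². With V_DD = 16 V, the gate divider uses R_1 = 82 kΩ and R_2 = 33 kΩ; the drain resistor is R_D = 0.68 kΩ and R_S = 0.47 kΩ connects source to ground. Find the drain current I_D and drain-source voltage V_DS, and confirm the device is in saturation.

V_G = V_DD·R_2/(R_1+R_2) = 16×33/115 = 4.59 V.
Assume saturation: I_D = (k_n/2)(V_GS − V_t)² with V_GS = V_G − I_D·R_S = 4.59 − 0.47·I_D.
Substituting gives 0.331·I_D² − 4.37·I_D + 8.58 = 0, with roots I_D = 2.4 or 10.8 mA.
The root I_D = 10.8 mA gives V_GS = -0.483 V ≤ V_t, so take I_D = 2.4 mA.
Then V_GS = 3.46 V and V_DS = V_DD − I_D(R_D+R_S) = 16 − 2.4×1.15 = 13.2 V.
Saturation requires V_DS ≥ V_GS − V_t = 1.26 V; 13.2 ≥ 1.26 ✓.

I_D ≈ 2.4 mA, V_DS ≈ 13 V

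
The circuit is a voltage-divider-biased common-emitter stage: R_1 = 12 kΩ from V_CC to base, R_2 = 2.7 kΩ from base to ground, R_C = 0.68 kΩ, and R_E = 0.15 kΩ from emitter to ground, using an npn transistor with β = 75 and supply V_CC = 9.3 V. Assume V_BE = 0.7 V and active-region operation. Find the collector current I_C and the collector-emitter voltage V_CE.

I_C ≈ 5.6 mA, V_CE ≈ 4.7 V

Thevenize the base divider: V_Th = V_CC·R_2/(R_1+R_2) = 9.3×2.7/14.7 = 1.71 V, R_Th = R_1‖R_2 = 2.2 kΩ.
Base-emitter loop: V_Th = I_B·R_Th + V_BE + (β+1)I_B·R_E, so I_B = (1.71 − 0.7) / (2.2 + 76×0.15) = 0.0741 mA.
I_C = β·I_B = 75×0.0741 = 5.56 mA, and I_E = (β+1)I_B = 5.63 mA.
V_CE = V_CC − I_C·R_C − I_E·R_E = 9.3 − 5.56×0.68 − 5.63×0.15 = 4.68 V.
V_CE = 4.68 V > 0.2 V confirms active-region operation.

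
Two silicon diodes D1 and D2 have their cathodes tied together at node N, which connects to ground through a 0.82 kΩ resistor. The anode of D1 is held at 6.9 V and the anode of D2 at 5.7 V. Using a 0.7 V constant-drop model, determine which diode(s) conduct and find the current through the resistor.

Only D1 conducts; I_R ≈ 7.6 mA

Assume both conduct. Then node N would need to be at both 6.9−0.7 = 6.2 V and 5.7−0.7 = 5 V, which is impossible.
Assume only D1 conducts: V_N = 6.9 − 0.7 = 6.2 V, so I_R = 6.2/0.82 = 7.56 mA.
Check D2: its anode-to-cathode voltage is 5.7 − 6.2 = -0.5 V < 0.7 V, so it is off. The assumption is consistent.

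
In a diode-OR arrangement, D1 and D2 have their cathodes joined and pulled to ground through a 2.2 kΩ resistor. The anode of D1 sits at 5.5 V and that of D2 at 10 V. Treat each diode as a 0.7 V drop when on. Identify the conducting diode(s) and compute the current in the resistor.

Only D2 conducts; I_R ≈ 4.2 mA

Assume both conduct. Then node N would need to be at both 5.5−0.7 = 4.8 V and 10−0.7 = 9.3 V, which is impossible.
Assume only D2 conducts: V_N = 10 − 0.7 = 9.3 V, so I_R = 9.3/2.2 = 4.23 mA.
Check D1: its anode-to-cathode voltage is 5.5 − 9.3 = -3.8 V < 0.7 V, so it is off. The assumption is consistent.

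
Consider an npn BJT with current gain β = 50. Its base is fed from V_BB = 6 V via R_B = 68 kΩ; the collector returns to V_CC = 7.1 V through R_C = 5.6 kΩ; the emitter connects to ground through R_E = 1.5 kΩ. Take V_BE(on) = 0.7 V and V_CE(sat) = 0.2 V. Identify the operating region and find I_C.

Assume active: I_B = (6 − 0.7)/(68 + 51×1.5) = 0.0367 mA, I_C = β·I_B = 1.83 mA.
Then V_CE = 7.1 − 1.83×5.6 − 1.87×1.5 = -5.98 V < 0.2 V — the active assumption fails.
Re-solve with V_CE = 0.2 V. KCL at the emitter: V_E/R_E = (V_BB−0.7−V_E)/R_B + (V_CC−0.2−V_E)/R_C, giving V_E = 1.52 V.
I_C = (V_CC − 0.2 − V_E)/R_C = (6.9 − 1.52)/5.6 = 0.96 mA.
Check: I_B = (5.3 − 1.52)/68 = 0.0555 mA, and β·I_B = 2.78 mA > I_C, confirming saturation.

saturation; I_C ≈ 0.96 mA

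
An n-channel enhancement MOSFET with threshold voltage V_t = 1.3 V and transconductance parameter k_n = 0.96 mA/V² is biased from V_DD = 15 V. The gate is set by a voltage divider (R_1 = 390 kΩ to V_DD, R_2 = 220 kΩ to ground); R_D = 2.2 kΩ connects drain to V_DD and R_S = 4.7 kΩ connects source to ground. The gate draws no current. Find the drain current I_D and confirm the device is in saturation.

I_D ≈ 0.63 mA

V_G = V_DD·R_2/(R_1+R_2) = 15×220/610 = 5.41 V.
Assume saturation: I_D = (k_n/2)(V_GS − V_t)² with V_GS = V_G − I_D·R_S = 5.41 − 4.7·I_D.
Substituting gives 10.6·I_D² − 19.5·I_D + 8.11 = 0, with roots I_D = 0.631 or 1.21 mA.
The root I_D = 1.21 mA gives V_GS = -0.289 V ≤ V_t, so take I_D = 0.631 mA.
Then V_GS = 2.45 V and V_DS = V_DD − I_D(R_D+R_S) = 15 − 0.631×6.9 = 10.6 V.
Saturation requires V_DS ≥ V_GS − V_t = 1.15 V; 10.6 ≥ 1.15 ✓.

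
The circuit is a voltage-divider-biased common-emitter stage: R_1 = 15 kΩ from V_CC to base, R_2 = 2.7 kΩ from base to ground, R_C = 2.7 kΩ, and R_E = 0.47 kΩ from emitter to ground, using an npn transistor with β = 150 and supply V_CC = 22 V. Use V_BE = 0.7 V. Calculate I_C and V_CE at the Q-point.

I_C ≈ 5.4 mA, V_CE ≈ 4.7 V

Thevenize the base divider: V_Th = V_CC·R_2/(R_1+R_2) = 22×2.7/17.7 = 3.36 V, R_Th = R_1‖R_2 = 2.29 kΩ.
Base-emitter loop: V_Th = I_B·R_Th + V_BE + (β+1)I_B·R_E, so I_B = (3.36 − 0.7) / (2.29 + 151×0.47) = 0.0363 mA.
I_C = β·I_B = 150×0.0363 = 5.44 mA, and I_E = (β+1)I_B = 5.47 mA.
V_CE = V_CC − I_C·R_C − I_E·R_E = 22 − 5.44×2.7 − 5.47×0.47 = 4.74 V.
V_CE = 4.74 V > 0.2 V confirms active-region operation.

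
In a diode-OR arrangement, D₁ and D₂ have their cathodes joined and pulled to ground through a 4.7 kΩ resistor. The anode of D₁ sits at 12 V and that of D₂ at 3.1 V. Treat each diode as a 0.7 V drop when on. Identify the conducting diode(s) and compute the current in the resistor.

Only D₁ conducts; I_R ≈ 2.4 mA

Assume both conduct. Then node N would need to be at both 12−0.7 = 11.3 V and 3.1−0.7 = 2.4 V, which is impossible.
Assume only D₁ conducts: V_N = 12 − 0.7 = 11.3 V, so I_R = 11.3/4.7 = 2.4 mA.
Check D₂: its anode-to-cathode voltage is 3.1 − 11.3 = -8.2 V < 0.7 V, so it is off. The assumption is consistent.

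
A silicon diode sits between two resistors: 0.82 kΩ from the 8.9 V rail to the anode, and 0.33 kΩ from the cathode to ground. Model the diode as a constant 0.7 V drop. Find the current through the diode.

The two resistors are in series with the diode, so KVL gives 8.9 = I·0.82 + 0.7 + I·0.33.
I = (8.9 − 0.7) / (0.82 + 0.33) kΩ = 8.2 / 1.15 = 7.13 mA.

I ≈ 7.1 mA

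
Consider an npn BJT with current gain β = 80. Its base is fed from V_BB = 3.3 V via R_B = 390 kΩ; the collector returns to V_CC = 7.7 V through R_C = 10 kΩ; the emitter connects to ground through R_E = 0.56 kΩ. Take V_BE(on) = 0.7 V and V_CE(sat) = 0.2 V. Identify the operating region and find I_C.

active; I_C ≈ 0.48 mA

Assume active. Base-emitter loop: I_B = (V_BB − V_BE)/(R_B + (β+1)R_E) = (3.3 − 0.7)/(390 + 81×0.56) = 0.00597 mA.
I_C = β·I_B = 80×0.00597 = 0.478 mA.
V_CE = V_CC − I_C·R_C − I_E·R_E = 7.7 − 0.478×10 − 0.484×0.56 = 2.65 V > V_CE(sat), so the active-region assumption holds.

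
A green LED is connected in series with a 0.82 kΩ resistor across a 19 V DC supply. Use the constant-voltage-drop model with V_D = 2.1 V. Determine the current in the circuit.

KVL around the loop: 19 = V_D + I·R = 2.1 + I × 0.82 kΩ.
So I = (19 − 2.1) / 0.82 kΩ = 16.9 / 0.82 = 20.6 mA.

I ≈ 21 mA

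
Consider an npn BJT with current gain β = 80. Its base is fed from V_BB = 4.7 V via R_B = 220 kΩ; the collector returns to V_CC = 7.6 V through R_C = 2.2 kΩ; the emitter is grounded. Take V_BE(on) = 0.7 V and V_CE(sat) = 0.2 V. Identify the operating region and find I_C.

Assume active. Base-emitter loop: I_B = (V_BB − V_BE)/R_B = (4.7 − 0.7)/220 = 0.0182 mA.
I_C = β·I_B = 80×0.0182 = 1.45 mA.
V_CE = V_CC − I_C·R_C = 7.6 − 1.45×2.2 = 4.4 V > V_CE(sat), so the active-region assumption holds.

active; I_C ≈ 1.5 mA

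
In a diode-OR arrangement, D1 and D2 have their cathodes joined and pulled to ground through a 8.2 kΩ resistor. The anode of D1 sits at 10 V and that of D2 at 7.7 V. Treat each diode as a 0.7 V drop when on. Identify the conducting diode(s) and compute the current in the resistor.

Assume both conduct. Then node N would need to be at both 10−0.7 = 9.3 V and 7.7−0.7 = 7 V, which is impossible.
Assume only D1 conducts: V_N = 10 − 0.7 = 9.3 V, so I_R = 9.3/8.2 = 1.13 mA.
Check D2: its anode-to-cathode voltage is 7.7 − 9.3 = -1.6 V < 0.7 V, so it is off. The assumption is consistent.

Only D1 conducts; I_R ≈ 1.1 mA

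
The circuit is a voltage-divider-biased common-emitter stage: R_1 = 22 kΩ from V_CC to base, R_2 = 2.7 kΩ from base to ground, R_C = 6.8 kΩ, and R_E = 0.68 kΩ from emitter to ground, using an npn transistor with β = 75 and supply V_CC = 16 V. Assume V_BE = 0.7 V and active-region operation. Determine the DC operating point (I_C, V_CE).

Thevenize the base divider: V_Th = V_CC·R_2/(R_1+R_2) = 16×2.7/24.7 = 1.75 V, R_Th = R_1‖R_2 = 2.4 kΩ.
Base-emitter loop: V_Th = I_B·R_Th + V_BE + (β+1)I_B·R_E, so I_B = (1.75 − 0.7) / (2.4 + 76×0.68) = 0.0194 mA.
I_C = β·I_B = 75×0.0194 = 1.45 mA, and I_E = (β+1)I_B = 1.47 mA.
V_CE = V_CC − I_C·R_C − I_E·R_E = 16 − 1.45×6.8 − 1.47×0.68 = 5.11 V.
V_CE = 5.11 V > 0.2 V confirms active-region operation.

I_C ≈ 1.5 mA, V_CE ≈ 5.1 V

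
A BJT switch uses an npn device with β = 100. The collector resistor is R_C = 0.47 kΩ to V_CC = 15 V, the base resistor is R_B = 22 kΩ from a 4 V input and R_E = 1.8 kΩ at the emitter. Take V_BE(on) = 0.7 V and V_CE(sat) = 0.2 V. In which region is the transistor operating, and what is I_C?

Assume active. Base-emitter loop: I_B = (V_BB − V_BE)/(R_B + (β+1)R_E) = (4 − 0.7)/(22 + 101×1.8) = 0.0162 mA.
I_C = β·I_B = 100×0.0162 = 1.62 mA.
V_CE = V_CC − I_C·R_C − I_E·R_E = 15 − 1.62×0.47 − 1.64×1.8 = 11.3 V > V_CE(sat), so the active-region assumption holds.

active; I_C ≈ 1.6 mA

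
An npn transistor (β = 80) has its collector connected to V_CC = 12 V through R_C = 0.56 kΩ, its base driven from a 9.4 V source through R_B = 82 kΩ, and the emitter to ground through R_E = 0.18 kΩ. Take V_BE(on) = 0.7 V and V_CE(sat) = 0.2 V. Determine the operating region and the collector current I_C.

active; I_C ≈ 7.2 mA

Assume active. Base-emitter loop: I_B = (V_BB − V_BE)/(R_B + (β+1)R_E) = (9.4 − 0.7)/(82 + 81×0.18) = 0.0901 mA.
I_C = β·I_B = 80×0.0901 = 7.21 mA.
V_CE = V_CC − I_C·R_C − I_E·R_E = 12 − 7.21×0.56 − 7.3×0.18 = 6.65 V > V_CE(sat), so the active-region assumption holds.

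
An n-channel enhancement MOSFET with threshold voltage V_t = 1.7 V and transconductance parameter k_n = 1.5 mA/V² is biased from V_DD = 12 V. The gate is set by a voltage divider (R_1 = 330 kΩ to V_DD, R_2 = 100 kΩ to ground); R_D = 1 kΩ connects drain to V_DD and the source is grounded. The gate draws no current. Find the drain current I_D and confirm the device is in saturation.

V_G = V_DD·R_2/(R_1+R_2) = 12×100/430 = 2.79 V. With the source grounded, V_GS = V_G = 2.79 V.
Assume saturation: I_D = (k_n/2)(V_GS − V_t)² = (1.5/2)×(2.79 − 1.7)² = 0.75×1.09² = 0.892 mA.
V_DS = V_DD − I_D·R_D = 12 − 0.892×1 = 11.1 V.
Saturation requires V_DS ≥ V_GS − V_t = 1.09 V; 11.1 ≥ 1.09 ✓.

I_D ≈ 0.89 mA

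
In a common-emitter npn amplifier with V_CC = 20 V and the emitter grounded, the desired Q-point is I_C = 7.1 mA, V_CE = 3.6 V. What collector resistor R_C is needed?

R_C ≈ 2.3 kΩ

Collector loop: V_CC = I_C·R_C + V_CE.
R_C = (V_CC − V_CE)/I_C = (20 − 3.6)/7.1 = 2.31 kΩ.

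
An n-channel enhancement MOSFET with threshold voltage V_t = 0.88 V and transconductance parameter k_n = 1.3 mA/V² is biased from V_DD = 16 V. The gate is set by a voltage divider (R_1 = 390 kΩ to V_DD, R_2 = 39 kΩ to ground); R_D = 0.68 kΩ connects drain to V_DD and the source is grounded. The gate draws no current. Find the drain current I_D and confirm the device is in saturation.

I_D ≈ 0.21 mA

V_G = V_DD·R_2/(R_1+R_2) = 16×39/429 = 1.45 V. With the source grounded, V_GS = V_G = 1.45 V.
Assume saturation: I_D = (k_n/2)(V_GS − V_t)² = (1.3/2)×(1.45 − 0.88)² = 0.65×0.575² = 0.215 mA.
V_DS = V_DD − I_D·R_D = 16 − 0.215×0.68 = 15.9 V.
Saturation requires V_DS ≥ V_GS − V_t = 0.575 V; 15.9 ≥ 0.575 ✓.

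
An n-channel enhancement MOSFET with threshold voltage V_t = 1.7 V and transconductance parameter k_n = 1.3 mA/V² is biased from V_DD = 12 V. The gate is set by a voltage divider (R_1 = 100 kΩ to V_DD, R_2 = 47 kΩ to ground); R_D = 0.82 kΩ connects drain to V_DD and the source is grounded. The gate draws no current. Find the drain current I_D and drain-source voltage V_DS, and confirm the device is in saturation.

V_G = V_DD·R_2/(R_1+R_2) = 12×47/147 = 3.84 V. With the source grounded, V_GS = V_G = 3.84 V.
Assume saturation: I_D = (k_n/2)(V_GS − V_t)² = (1.3/2)×(3.84 − 1.7)² = 0.65×2.14² = 2.97 mA.
V_DS = V_DD − I_D·R_D = 12 − 2.97×0.82 = 9.57 V.
Saturation requires V_DS ≥ V_GS − V_t = 2.14 V; 9.57 ≥ 2.14 ✓.

I_D ≈ 3 mA, V_DS ≈ 9.6 V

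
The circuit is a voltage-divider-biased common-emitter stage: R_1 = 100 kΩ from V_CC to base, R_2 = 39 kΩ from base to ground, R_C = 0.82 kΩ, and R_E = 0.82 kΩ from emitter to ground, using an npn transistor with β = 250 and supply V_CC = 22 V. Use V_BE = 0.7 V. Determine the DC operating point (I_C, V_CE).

Thevenize the base divider: V_Th = V_CC·R_2/(R_1+R_2) = 22×39/139 = 6.17 V, R_Th = R_1‖R_2 = 28.1 kΩ.
Base-emitter loop: V_Th = I_B·R_Th + V_BE + (β+1)I_B·R_E, so I_B = (6.17 − 0.7) / (28.1 + 251×0.82) = 0.0234 mA.
I_C = β·I_B = 250×0.0234 = 5.85 mA, and I_E = (β+1)I_B = 5.87 mA.
V_CE = V_CC − I_C·R_C − I_E·R_E = 22 − 5.85×0.82 − 5.87×0.82 = 12.4 V.
V_CE = 12.4 V > 0.2 V confirms active-region operation.

I_C ≈ 5.8 mA, V_CE ≈ 12 V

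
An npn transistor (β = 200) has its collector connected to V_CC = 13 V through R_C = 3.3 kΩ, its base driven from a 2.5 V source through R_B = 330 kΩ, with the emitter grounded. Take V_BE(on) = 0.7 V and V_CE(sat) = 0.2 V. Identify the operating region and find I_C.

Assume active. Base-emitter loop: I_B = (V_BB − V_BE)/R_B = (2.5 − 0.7)/330 = 0.00545 mA.
I_C = β·I_B = 200×0.00545 = 1.09 mA.
V_CE = V_CC − I_C·R_C = 13 − 1.09×3.3 = 9.4 V > V_CE(sat), so the active-region assumption holds.

active; I_C ≈ 1.1 mA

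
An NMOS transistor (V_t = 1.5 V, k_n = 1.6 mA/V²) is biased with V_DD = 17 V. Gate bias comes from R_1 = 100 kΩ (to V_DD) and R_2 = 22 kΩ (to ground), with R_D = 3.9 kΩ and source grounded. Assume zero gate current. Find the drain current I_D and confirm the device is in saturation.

I_D ≈ 2 mA

V_G = V_DD·R_2/(R_1+R_2) = 17×22/122 = 3.07 V. With the source grounded, V_GS = V_G = 3.07 V.
Assume saturation: I_D = (k_n/2)(V_GS − V_t)² = (1.6/2)×(3.07 − 1.5)² = 0.8×1.57² = 1.96 mA.
V_DS = V_DD − I_D·R_D = 17 − 1.96×3.9 = 9.35 V.
Saturation requires V_DS ≥ V_GS − V_t = 1.57 V; 9.35 ≥ 1.57 ✓.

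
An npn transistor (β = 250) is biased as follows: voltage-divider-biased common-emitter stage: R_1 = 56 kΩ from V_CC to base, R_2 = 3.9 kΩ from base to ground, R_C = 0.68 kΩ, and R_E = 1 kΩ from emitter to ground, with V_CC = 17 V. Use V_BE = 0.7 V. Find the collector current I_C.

I_C ≈ 0.4 mA

Thevenize the base divider: V_Th = V_CC·R_2/(R_1+R_2) = 17×3.9/59.9 = 1.11 V, R_Th = R_1‖R_2 = 3.65 kΩ.
Base-emitter loop: V_Th = I_B·R_Th + V_BE + (β+1)I_B·R_E, so I_B = (1.11 − 0.7) / (3.65 + 251×1) = 0.0016 mA.
I_C = β·I_B = 250×0.0016 = 0.399 mA, and I_E = (β+1)I_B = 0.401 mA.
V_CE = V_CC − I_C·R_C − I_E·R_E = 17 − 0.399×0.68 − 0.401×1 = 16.3 V.
V_CE = 16.3 V > 0.2 V confirms active-region operation.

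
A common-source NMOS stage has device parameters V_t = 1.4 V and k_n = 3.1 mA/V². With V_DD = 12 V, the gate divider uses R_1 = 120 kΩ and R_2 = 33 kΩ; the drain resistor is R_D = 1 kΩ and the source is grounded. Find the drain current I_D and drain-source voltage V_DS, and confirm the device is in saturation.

V_G = V_DD·R_2/(R_1+R_2) = 12×33/153 = 2.59 V. With the source grounded, V_GS = V_G = 2.59 V.
Assume saturation: I_D = (k_n/2)(V_GS − V_t)² = (3.1/2)×(2.59 − 1.4)² = 1.55×1.19² = 2.19 mA.
V_DS = V_DD − I_D·R_D = 12 − 2.19×1 = 9.81 V.
Saturation requires V_DS ≥ V_GS − V_t = 1.19 V; 9.81 ≥ 1.19 ✓.

I_D ≈ 2.2 mA, V_DS ≈ 9.8 V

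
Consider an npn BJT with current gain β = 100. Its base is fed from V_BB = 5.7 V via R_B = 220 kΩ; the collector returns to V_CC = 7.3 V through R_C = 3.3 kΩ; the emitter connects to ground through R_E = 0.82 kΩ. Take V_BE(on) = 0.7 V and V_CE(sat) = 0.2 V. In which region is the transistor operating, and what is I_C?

active; I_C ≈ 1.7 mA

Assume active. Base-emitter loop: I_B = (V_BB − V_BE)/(R_B + (β+1)R_E) = (5.7 − 0.7)/(220 + 101×0.82) = 0.0165 mA.
I_C = β·I_B = 100×0.0165 = 1.65 mA.
V_CE = V_CC − I_C·R_C − I_E·R_E = 7.3 − 1.65×3.3 − 1.67×0.82 = 0.484 V > V_CE(sat), so the active-region assumption holds.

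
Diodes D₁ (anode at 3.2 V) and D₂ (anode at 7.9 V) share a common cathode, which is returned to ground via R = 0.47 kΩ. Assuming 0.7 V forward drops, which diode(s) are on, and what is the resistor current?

Only D₂ conducts; I_R ≈ 15 mA

Assume both conduct. Then node N would need to be at both 3.2−0.7 = 2.5 V and 7.9−0.7 = 7.2 V, which is impossible.
Assume only D₂ conducts: V_N = 7.9 − 0.7 = 7.2 V, so I_R = 7.2/0.47 = 15.3 mA.
Check D₁: its anode-to-cathode voltage is 3.2 − 7.2 = -4 V < 0.7 V, so it is off. The assumption is consistent.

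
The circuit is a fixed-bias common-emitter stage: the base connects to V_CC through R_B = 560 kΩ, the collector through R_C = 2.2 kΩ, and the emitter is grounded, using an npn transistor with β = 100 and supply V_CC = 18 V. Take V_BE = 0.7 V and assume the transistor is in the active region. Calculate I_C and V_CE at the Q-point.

Base loop: V_CC = I_B·R_B + V_BE, so I_B = (18 − 0.7)/560 kΩ = 0.0309 mA.
In the active region I_C = β·I_B = 100 × 0.0309 = 3.09 mA.
Collector loop: V_CE = V_CC − I_C·R_C = 18 − 3.09×2.2 = 11.2 V.
Since V_CE = 11.2 V > V_CE(sat) ≈ 0.2 V, the transistor is in the active region as assumed.

I_C ≈ 3.1 mA, V_CE ≈ 11 V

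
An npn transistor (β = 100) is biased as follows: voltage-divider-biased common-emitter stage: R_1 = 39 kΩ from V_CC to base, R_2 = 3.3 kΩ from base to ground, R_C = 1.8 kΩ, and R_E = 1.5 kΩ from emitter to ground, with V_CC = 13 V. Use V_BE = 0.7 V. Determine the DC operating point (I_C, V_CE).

Thevenize the base divider: V_Th = V_CC·R_2/(R_1+R_2) = 13×3.3/42.3 = 1.01 V, R_Th = R_1‖R_2 = 3.04 kΩ.
Base-emitter loop: V_Th = I_B·R_Th + V_BE + (β+1)I_B·R_E, so I_B = (1.01 − 0.7) / (3.04 + 101×1.5) = 0.00203 mA.
I_C = β·I_B = 100×0.00203 = 0.203 mA, and I_E = (β+1)I_B = 0.205 mA.
V_CE = V_CC − I_C·R_C − I_E·R_E = 13 − 0.203×1.8 − 0.205×1.5 = 12.3 V.
V_CE = 12.3 V > 0.2 V confirms active-region operation.

I_C ≈ 0.2 mA, V_CE ≈ 12 V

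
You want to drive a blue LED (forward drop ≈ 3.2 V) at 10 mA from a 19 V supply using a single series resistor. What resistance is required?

R ≈ 1.6 kΩ

The resistor drops V_S − V_D = 19 − 3.2 = 15.8 V at 10 mA.
R = 15.8 V / 10 mA = 1.58 kΩ.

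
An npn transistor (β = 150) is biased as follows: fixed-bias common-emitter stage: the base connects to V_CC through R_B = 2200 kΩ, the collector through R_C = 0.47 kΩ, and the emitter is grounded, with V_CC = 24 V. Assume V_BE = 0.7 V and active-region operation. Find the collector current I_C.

I_C ≈ 1.6 mA

Base loop: V_CC = I_B·R_B + V_BE, so I_B = (24 − 0.7)/2200 kΩ = 0.0106 mA.
In the active region I_C = β·I_B = 150 × 0.0106 = 1.59 mA.
Collector loop: V_CE = V_CC − I_C·R_C = 24 − 1.59×0.47 = 23.3 V.
Since V_CE = 23.3 V > V_CE(sat) ≈ 0.2 V, the transistor is in the active region as assumed.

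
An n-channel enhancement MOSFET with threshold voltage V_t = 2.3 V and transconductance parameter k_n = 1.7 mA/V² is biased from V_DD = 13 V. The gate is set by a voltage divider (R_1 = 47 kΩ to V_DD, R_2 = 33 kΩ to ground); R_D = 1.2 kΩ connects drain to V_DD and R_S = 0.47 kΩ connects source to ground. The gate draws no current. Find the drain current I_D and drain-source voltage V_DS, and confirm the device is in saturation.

I_D ≈ 2.7 mA, V_DS ≈ 8.5 V

V_G = V_DD·R_2/(R_1+R_2) = 13×33/80 = 5.36 V.
Assume saturation: I_D = (k_n/2)(V_GS − V_t)² with V_GS = V_G − I_D·R_S = 5.36 − 0.47·I_D.
Substituting gives 0.188·I_D² − 3.45·I_D + 7.97 = 0, with roots I_D = 2.71 or 15.6 mA.
The root I_D = 15.6 mA gives V_GS = -1.99 V ≤ V_t, so take I_D = 2.71 mA.
Then V_GS = 4.09 V and V_DS = V_DD − I_D(R_D+R_S) = 13 − 2.71×1.67 = 8.47 V.
Saturation requires V_DS ≥ V_GS − V_t = 1.79 V; 8.47 ≥ 1.79 ✓.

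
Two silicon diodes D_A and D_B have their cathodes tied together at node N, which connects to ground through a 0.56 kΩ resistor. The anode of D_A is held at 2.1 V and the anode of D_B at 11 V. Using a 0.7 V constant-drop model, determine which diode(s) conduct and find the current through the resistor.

Only D_B conducts; I_R ≈ 18 mA

Assume both conduct. Then node N would need to be at both 2.1−0.7 = 1.4 V and 11−0.7 = 10.3 V, which is impossible.
Assume only D_B conducts: V_N = 11 − 0.7 = 10.3 V, so I_R = 10.3/0.56 = 18.4 mA.
Check D_A: its anode-to-cathode voltage is 2.1 − 10.3 = -8.2 V < 0.7 V, so it is off. The assumption is consistent.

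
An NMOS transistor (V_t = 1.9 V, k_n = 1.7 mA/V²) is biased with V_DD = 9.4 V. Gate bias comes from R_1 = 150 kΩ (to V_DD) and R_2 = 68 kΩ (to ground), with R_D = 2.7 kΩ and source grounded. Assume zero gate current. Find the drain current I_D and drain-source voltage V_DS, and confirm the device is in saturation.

V_G = V_DD·R_2/(R_1+R_2) = 9.4×68/218 = 2.93 V. With the source grounded, V_GS = V_G = 2.93 V.
Assume saturation: I_D = (k_n/2)(V_GS − V_t)² = (1.7/2)×(2.93 − 1.9)² = 0.85×1.03² = 0.905 mA.
V_DS = V_DD − I_D·R_D = 9.4 − 0.905×2.7 = 6.96 V.
Saturation requires V_DS ≥ V_GS − V_t = 1.03 V; 6.96 ≥ 1.03 ✓.

I_D ≈ 0.91 mA, V_DS ≈ 7 V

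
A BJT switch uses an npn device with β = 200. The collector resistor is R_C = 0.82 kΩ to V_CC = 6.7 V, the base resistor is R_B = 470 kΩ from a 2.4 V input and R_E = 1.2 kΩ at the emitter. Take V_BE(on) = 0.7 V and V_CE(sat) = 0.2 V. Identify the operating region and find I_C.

active; I_C ≈ 0.48 mA

Assume active. Base-emitter loop: I_B = (V_BB − V_BE)/(R_B + (β+1)R_E) = (2.4 − 0.7)/(470 + 201×1.2) = 0.00239 mA.
I_C = β·I_B = 200×0.00239 = 0.478 mA.
V_CE = V_CC − I_C·R_C − I_E·R_E = 6.7 − 0.478×0.82 − 0.48×1.2 = 5.73 V > V_CE(sat), so the active-region assumption holds.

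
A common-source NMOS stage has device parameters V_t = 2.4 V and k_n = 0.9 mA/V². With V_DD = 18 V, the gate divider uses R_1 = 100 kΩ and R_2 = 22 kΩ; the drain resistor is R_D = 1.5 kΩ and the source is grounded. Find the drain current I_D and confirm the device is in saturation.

I_D ≈ 0.32 mA

V_G = V_DD·R_2/(R_1+R_2) = 18×22/122 = 3.25 V. With the source grounded, V_GS = V_G = 3.25 V.
Assume saturation: I_D = (k_n/2)(V_GS − V_t)² = (0.9/2)×(3.25 − 2.4)² = 0.45×0.846² = 0.322 mA.
V_DS = V_DD − I_D·R_D = 18 − 0.322×1.5 = 17.5 V.
Saturation requires V_DS ≥ V_GS − V_t = 0.846 V; 17.5 ≥ 0.846 ✓.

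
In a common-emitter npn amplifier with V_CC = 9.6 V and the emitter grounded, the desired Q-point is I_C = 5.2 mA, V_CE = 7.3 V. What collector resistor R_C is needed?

R_C ≈ 0.44 kΩ

Collector loop: V_CC = I_C·R_C + V_CE.
R_C = (V_CC − V_CE)/I_C = (9.6 − 7.3)/5.2 = 0.442 kΩ.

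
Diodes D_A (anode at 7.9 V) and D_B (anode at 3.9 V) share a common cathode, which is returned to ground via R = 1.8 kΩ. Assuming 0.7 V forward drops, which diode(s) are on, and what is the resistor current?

Assume both conduct. Then node N would need to be at both 7.9−0.7 = 7.2 V and 3.9−0.7 = 3.2 V, which is impossible.
Assume only D_A conducts: V_N = 7.9 − 0.7 = 7.2 V, so I_R = 7.2/1.8 = 4 mA.
Check D_B: its anode-to-cathode voltage is 3.9 − 7.2 = -3.3 V < 0.7 V, so it is off. The assumption is consistent.

Only D_A conducts; I_R ≈ 4 mA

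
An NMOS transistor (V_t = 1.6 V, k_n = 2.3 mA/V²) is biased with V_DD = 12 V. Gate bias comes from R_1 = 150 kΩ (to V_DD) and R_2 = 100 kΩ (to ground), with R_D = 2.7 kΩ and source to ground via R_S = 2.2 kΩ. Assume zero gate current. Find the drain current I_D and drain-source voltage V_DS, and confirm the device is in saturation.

I_D ≈ 1 mA, V_DS ≈ 7 V

V_G = V_DD·R_2/(R_1+R_2) = 12×100/250 = 4.8 V.
Assume saturation: I_D = (k_n/2)(V_GS − V_t)² with V_GS = V_G − I_D·R_S = 4.8 − 2.2·I_D.
Substituting gives 5.57·I_D² − 17.2·I_D + 11.8 = 0, with roots I_D = 1.03 or 2.06 mA.
The root I_D = 2.06 mA gives V_GS = 0.26 V ≤ V_t, so take I_D = 1.03 mA.
Then V_GS = 2.54 V and V_DS = V_DD − I_D(R_D+R_S) = 12 − 1.03×4.9 = 6.98 V.
Saturation requires V_DS ≥ V_GS − V_t = 0.944 V; 6.98 ≥ 0.944 ✓.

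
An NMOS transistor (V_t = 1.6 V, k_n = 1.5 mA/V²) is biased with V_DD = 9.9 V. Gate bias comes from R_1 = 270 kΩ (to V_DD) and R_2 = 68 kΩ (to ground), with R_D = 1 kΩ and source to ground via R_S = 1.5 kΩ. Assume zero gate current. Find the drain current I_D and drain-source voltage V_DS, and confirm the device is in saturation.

I_D ≈ 0.065 mA, V_DS ≈ 9.7 V

V_G = V_DD·R_2/(R_1+R_2) = 9.9×68/338 = 1.99 V.
Assume saturation: I_D = (k_n/2)(V_GS − V_t)² with V_GS = V_G − I_D·R_S = 1.99 − 1.5·I_D.
Substituting gives 1.69·I_D² − 1.88·I_D + 0.115 = 0, with roots I_D = 0.065 or 1.05 mA.
The root I_D = 1.05 mA gives V_GS = 0.417 V ≤ V_t, so take I_D = 0.065 mA.
Then V_GS = 1.89 V and V_DS = V_DD − I_D(R_D+R_S) = 9.9 − 0.065×2.5 = 9.74 V.
Saturation requires V_DS ≥ V_GS − V_t = 0.294 V; 9.74 ≥ 0.294 ✓.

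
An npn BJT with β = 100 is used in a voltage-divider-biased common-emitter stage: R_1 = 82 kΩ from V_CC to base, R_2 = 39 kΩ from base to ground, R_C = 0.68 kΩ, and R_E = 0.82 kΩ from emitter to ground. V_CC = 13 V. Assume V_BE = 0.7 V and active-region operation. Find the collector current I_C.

I_C ≈ 3.2 mA

Thevenize the base divider: V_Th = V_CC·R_2/(R_1+R_2) = 13×39/121 = 4.19 V, R_Th = R_1‖R_2 = 26.4 kΩ.
Base-emitter loop: V_Th = I_B·R_Th + V_BE + (β+1)I_B·R_E, so I_B = (4.19 − 0.7) / (26.4 + 101×0.82) = 0.0319 mA.
I_C = β·I_B = 100×0.0319 = 3.19 mA, and I_E = (β+1)I_B = 3.23 mA.
V_CE = V_CC − I_C·R_C − I_E·R_E = 13 − 3.19×0.68 − 3.23×0.82 = 8.18 V.
V_CE = 8.18 V > 0.2 V confirms active-region operation.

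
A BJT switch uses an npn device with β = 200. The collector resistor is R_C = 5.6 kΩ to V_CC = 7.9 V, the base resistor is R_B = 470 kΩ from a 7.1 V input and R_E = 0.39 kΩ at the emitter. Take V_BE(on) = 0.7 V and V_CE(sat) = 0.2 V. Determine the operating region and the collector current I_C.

saturation; I_C ≈ 1.3 mA

Assume active: I_B = (7.1 − 0.7)/(470 + 201×0.39) = 0.0117 mA, I_C = β·I_B = 2.33 mA.
Then V_CE = 7.9 − 2.33×5.6 − 2.35×0.39 = -6.09 V < 0.2 V — the active assumption fails.
Re-solve with V_CE = 0.2 V. KCL at the emitter: V_E/R_E = (V_BB−0.7−V_E)/R_B + (V_CC−0.2−V_E)/R_C, giving V_E = 0.506 V.
I_C = (V_CC − 0.2 − V_E)/R_C = (7.7 − 0.506)/5.6 = 1.28 mA.
Check: I_B = (6.4 − 0.506)/470 = 0.0125 mA, and β·I_B = 2.51 mA > I_C, confirming saturation.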